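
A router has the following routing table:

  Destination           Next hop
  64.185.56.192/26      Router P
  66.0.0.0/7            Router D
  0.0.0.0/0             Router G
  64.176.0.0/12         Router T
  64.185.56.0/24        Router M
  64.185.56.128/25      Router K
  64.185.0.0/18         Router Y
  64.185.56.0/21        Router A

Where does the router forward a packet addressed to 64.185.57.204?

Router A

Routes whose prefix contains 64.185.57.204:
  0.0.0.0/0 (default, matches everything) -> Router G
  64.176.0.0/12 (64.176.0.0 - 64.191.255.255) -> Router T
  64.185.0.0/18 (64.185.0.0 - 64.185.63.255) -> Router Y
  64.185.56.0/21 (64.185.56.0 - 64.185.63.255) -> Router A
More-specific entries that do NOT match:
  64.185.56.192/26 (64.185.56.192 - 64.185.56.255) does not contain 64.185.57.204
  64.185.56.128/25 (64.185.56.128 - 64.185.56.255) does not contain 64.185.57.204
  64.185.56.0/24 (64.185.56.0 - 64.185.56.255) does not contain 64.185.57.204
Longest matching prefix is /21 -> next hop Router A.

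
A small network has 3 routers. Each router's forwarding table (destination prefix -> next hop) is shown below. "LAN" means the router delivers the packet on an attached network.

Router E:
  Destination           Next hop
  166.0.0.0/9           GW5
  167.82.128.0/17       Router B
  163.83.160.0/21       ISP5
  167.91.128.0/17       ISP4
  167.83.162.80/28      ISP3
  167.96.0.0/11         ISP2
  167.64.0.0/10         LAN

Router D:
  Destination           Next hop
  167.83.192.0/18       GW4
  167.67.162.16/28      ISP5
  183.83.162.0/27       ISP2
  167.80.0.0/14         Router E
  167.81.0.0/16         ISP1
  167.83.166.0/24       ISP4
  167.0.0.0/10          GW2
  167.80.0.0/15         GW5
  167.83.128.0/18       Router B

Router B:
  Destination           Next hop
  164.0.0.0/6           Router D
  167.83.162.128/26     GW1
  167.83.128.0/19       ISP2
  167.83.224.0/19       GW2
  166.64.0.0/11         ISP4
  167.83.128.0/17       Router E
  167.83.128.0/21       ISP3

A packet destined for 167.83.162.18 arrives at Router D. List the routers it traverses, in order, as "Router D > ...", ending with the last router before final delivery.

Router D > Router B > Router E

At Router D: longest match for 167.83.162.18 is 167.83.128.0/18 -> Router B
At Router B: longest match for 167.83.162.18 is 167.83.128.0/17 -> Router E
At Router E: longest match for 167.83.162.18 is 167.64.0.0/10 -> LAN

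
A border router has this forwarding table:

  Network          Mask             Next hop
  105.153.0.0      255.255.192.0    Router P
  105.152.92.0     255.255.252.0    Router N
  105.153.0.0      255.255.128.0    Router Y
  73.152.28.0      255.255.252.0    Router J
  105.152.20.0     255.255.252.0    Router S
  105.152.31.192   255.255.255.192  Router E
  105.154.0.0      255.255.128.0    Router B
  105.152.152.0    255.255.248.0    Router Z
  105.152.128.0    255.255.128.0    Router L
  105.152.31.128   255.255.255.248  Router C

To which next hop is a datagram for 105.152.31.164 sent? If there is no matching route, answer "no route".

no route

No entry's prefix contains 105.152.31.164; there is no default route.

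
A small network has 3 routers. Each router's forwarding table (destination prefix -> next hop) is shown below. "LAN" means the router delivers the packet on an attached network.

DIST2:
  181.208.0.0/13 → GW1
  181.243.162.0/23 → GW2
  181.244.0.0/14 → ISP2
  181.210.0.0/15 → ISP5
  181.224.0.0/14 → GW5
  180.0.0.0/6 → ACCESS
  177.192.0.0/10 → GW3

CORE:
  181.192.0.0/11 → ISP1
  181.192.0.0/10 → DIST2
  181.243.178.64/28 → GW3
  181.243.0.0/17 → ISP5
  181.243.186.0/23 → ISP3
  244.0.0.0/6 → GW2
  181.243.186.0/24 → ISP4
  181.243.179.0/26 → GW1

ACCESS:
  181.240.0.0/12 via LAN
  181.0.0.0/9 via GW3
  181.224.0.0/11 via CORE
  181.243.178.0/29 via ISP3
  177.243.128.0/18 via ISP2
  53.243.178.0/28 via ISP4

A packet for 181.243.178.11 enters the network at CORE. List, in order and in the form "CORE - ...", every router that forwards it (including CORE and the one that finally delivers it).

At CORE: longest match for 181.243.178.11 is 181.192.0.0/10 -> DIST2
At DIST2: longest match for 181.243.178.11 is 180.0.0.0/6 -> ACCESS
At ACCESS: longest match for 181.243.178.11 is 181.240.0.0/12 -> LAN

CORE - DIST2 - ACCESS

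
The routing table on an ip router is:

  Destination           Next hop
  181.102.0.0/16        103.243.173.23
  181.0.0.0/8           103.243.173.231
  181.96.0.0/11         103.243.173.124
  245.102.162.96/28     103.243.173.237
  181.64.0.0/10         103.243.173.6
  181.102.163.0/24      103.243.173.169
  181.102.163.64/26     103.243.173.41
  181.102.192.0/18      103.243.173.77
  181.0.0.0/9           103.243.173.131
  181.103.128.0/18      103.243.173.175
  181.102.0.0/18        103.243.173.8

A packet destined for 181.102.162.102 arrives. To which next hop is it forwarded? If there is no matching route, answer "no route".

103.243.173.23

Routes whose prefix contains 181.102.162.102:
  181.0.0.0/8 (181.0.0.0 - 181.255.255.255) -> 103.243.173.231
  181.0.0.0/9 (181.0.0.0 - 181.127.255.255) -> 103.243.173.131
  181.64.0.0/10 (181.64.0.0 - 181.127.255.255) -> 103.243.173.6
  181.96.0.0/11 (181.96.0.0 - 181.127.255.255) -> 103.243.173.124
  181.102.0.0/16 (181.102.0.0 - 181.102.255.255) -> 103.243.173.23
More-specific entries that do NOT match:
  245.102.162.96/28 (245.102.162.96 - 245.102.162.111) does not contain 181.102.162.102
  181.102.163.64/26 (181.102.163.64 - 181.102.163.127) does not contain 181.102.162.102
  181.102.163.0/24 (181.102.163.0 - 181.102.163.255) does not contain 181.102.162.102
  181.102.192.0/18 (181.102.192.0 - 181.102.255.255) does not contain 181.102.162.102
  181.103.128.0/18 (181.103.128.0 - 181.103.191.255) does not contain 181.102.162.102
  181.102.0.0/18 (181.102.0.0 - 181.102.63.255) does not contain 181.102.162.102
Longest matching prefix is /16 -> next hop 103.243.173.23.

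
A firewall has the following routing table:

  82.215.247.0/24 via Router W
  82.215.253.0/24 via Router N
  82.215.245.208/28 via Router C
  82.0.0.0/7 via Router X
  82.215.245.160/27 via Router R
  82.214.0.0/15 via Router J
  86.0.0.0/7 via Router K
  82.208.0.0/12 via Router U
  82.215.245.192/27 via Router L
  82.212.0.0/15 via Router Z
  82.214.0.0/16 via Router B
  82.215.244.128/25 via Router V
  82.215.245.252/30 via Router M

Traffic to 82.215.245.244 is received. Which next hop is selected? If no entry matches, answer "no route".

Router J

Routes whose prefix contains 82.215.245.244:
  82.0.0.0/7 (82.0.0.0 - 83.255.255.255) -> Router X
  82.208.0.0/12 (82.208.0.0 - 82.223.255.255) -> Router U
  82.214.0.0/15 (82.214.0.0 - 82.215.255.255) -> Router J
More-specific entries that do NOT match:
  82.215.245.252/30 (82.215.245.252 - 82.215.245.255) does not contain 82.215.245.244
  82.215.245.208/28 (82.215.245.208 - 82.215.245.223) does not contain 82.215.245.244
  82.215.245.160/27 (82.215.245.160 - 82.215.245.191) does not contain 82.215.245.244
  82.215.245.192/27 (82.215.245.192 - 82.215.245.223) does not contain 82.215.245.244
  82.215.244.128/25 (82.215.244.128 - 82.215.244.255) does not contain 82.215.245.244
  82.215.247.0/24 (82.215.247.0 - 82.215.247.255) does not contain 82.215.245.244
  82.215.253.0/24 (82.215.253.0 - 82.215.253.255) does not contain 82.215.245.244
  82.214.0.0/16 (82.214.0.0 - 82.214.255.255) does not contain 82.215.245.244
Longest matching prefix is /15 -> next hop Router J.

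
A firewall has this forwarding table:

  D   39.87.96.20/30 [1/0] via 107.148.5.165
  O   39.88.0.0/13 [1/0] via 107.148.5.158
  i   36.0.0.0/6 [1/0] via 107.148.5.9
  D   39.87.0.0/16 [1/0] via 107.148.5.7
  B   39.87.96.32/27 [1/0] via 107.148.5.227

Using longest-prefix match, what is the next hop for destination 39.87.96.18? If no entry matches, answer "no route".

107.148.5.7

Routes whose prefix contains 39.87.96.18:
  36.0.0.0/6 (36.0.0.0 - 39.255.255.255) -> 107.148.5.9
  39.87.0.0/16 (39.87.0.0 - 39.87.255.255) -> 107.148.5.7
More-specific entries that do NOT match:
  39.87.96.20/30 (39.87.96.20 - 39.87.96.23) does not contain 39.87.96.18
  39.87.96.32/27 (39.87.96.32 - 39.87.96.63) does not contain 39.87.96.18
Longest matching prefix is /16 -> next hop 107.148.5.7.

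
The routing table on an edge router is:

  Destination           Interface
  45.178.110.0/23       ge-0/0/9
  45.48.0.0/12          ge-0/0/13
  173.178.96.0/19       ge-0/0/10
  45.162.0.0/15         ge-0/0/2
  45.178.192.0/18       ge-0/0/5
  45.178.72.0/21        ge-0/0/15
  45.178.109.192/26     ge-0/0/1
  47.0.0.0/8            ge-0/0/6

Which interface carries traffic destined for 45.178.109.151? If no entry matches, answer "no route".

No entry's prefix contains 45.178.109.151; there is no default route.

no route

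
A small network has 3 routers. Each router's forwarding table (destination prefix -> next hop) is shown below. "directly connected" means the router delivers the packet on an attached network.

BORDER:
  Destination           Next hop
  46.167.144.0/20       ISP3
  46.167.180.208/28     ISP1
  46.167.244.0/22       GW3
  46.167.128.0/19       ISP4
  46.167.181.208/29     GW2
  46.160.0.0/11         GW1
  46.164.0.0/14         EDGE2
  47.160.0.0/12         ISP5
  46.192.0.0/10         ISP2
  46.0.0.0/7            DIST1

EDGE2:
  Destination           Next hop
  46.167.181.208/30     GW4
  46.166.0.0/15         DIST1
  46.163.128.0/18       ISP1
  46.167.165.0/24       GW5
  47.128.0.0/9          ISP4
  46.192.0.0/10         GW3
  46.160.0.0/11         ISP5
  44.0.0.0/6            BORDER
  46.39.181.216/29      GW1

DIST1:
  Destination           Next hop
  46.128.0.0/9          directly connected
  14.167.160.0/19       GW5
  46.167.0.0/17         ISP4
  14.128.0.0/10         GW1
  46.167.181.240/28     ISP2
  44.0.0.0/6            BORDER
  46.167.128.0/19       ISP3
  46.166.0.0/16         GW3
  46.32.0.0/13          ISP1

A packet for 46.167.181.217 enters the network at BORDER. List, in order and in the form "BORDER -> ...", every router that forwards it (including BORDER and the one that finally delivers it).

At BORDER: longest match for 46.167.181.217 is 46.164.0.0/14 -> EDGE2
At EDGE2: longest match for 46.167.181.217 is 46.166.0.0/15 -> DIST1
At DIST1: longest match for 46.167.181.217 is 46.128.0.0/9 -> directly connected

BORDER -> EDGE2 -> DIST1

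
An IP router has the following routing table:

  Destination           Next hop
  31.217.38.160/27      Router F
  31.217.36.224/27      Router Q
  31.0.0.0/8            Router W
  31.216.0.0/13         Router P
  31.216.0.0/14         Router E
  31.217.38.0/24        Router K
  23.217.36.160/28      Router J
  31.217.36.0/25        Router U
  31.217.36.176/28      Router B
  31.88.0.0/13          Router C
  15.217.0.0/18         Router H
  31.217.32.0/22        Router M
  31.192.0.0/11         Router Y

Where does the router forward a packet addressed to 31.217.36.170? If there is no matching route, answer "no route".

Routes whose prefix contains 31.217.36.170:
  31.0.0.0/8 (31.0.0.0 - 31.255.255.255) -> Router W
  31.192.0.0/11 (31.192.0.0 - 31.223.255.255) -> Router Y
  31.216.0.0/13 (31.216.0.0 - 31.223.255.255) -> Router P
  31.216.0.0/14 (31.216.0.0 - 31.219.255.255) -> Router E
More-specific entries that do NOT match:
  23.217.36.160/28 (23.217.36.160 - 23.217.36.175) does not contain 31.217.36.170
  31.217.36.176/28 (31.217.36.176 - 31.217.36.191) does not contain 31.217.36.170
  31.217.38.160/27 (31.217.38.160 - 31.217.38.191) does not contain 31.217.36.170
  31.217.36.224/27 (31.217.36.224 - 31.217.36.255) does not contain 31.217.36.170
  31.217.36.0/25 (31.217.36.0 - 31.217.36.127) does not contain 31.217.36.170
  31.217.38.0/24 (31.217.38.0 - 31.217.38.255) does not contain 31.217.36.170
  31.217.32.0/22 (31.217.32.0 - 31.217.35.255) does not contain 31.217.36.170
  15.217.0.0/18 (15.217.0.0 - 15.217.63.255) does not contain 31.217.36.170
Longest matching prefix is /14 -> next hop Router E.

Router E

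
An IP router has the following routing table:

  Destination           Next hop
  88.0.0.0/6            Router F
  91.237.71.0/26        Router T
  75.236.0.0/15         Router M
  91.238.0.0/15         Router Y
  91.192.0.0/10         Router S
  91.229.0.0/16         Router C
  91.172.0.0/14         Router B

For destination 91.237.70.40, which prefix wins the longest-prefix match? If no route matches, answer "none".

91.192.0.0/10

Entries matching 91.237.70.40:
  88.0.0.0/6 (88.0.0.0 - 91.255.255.255)
  91.192.0.0/10 (91.192.0.0 - 91.255.255.255)
Most specific is 91.192.0.0/10.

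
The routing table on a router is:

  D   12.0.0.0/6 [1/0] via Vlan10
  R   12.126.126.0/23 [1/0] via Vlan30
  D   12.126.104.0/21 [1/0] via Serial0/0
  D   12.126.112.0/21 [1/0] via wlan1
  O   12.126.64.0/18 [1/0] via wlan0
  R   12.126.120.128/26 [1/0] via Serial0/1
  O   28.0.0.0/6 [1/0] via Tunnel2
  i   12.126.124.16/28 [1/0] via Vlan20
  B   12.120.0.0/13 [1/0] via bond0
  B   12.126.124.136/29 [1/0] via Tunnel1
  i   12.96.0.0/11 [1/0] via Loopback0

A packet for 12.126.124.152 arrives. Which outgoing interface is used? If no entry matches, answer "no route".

Routes whose prefix contains 12.126.124.152:
  12.0.0.0/6 (12.0.0.0 - 15.255.255.255) -> Vlan10
  12.96.0.0/11 (12.96.0.0 - 12.127.255.255) -> Loopback0
  12.120.0.0/13 (12.120.0.0 - 12.127.255.255) -> bond0
  12.126.64.0/18 (12.126.64.0 - 12.126.127.255) -> wlan0
More-specific entries that do NOT match:
  12.126.124.136/29 (12.126.124.136 - 12.126.124.143) does not contain 12.126.124.152
  12.126.124.16/28 (12.126.124.16 - 12.126.124.31) does not contain 12.126.124.152
  12.126.120.128/26 (12.126.120.128 - 12.126.120.191) does not contain 12.126.124.152
  12.126.126.0/23 (12.126.126.0 - 12.126.127.255) does not contain 12.126.124.152
  12.126.104.0/21 (12.126.104.0 - 12.126.111.255) does not contain 12.126.124.152
  12.126.112.0/21 (12.126.112.0 - 12.126.119.255) does not contain 12.126.124.152
Longest matching prefix is /18 -> interface wlan0.

wlan0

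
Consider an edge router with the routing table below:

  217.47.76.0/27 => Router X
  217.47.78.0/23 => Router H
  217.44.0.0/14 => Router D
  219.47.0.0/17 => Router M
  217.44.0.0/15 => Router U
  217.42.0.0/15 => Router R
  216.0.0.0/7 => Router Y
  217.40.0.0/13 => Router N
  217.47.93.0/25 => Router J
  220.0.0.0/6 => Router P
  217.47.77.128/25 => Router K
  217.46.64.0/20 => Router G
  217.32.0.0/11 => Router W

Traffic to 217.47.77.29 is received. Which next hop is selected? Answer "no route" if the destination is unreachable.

Routes whose prefix contains 217.47.77.29:
  216.0.0.0/7 (216.0.0.0 - 217.255.255.255) -> Router Y
  217.32.0.0/11 (217.32.0.0 - 217.63.255.255) -> Router W
  217.40.0.0/13 (217.40.0.0 - 217.47.255.255) -> Router N
  217.44.0.0/14 (217.44.0.0 - 217.47.255.255) -> Router D
More-specific entries that do NOT match:
  217.47.76.0/27 (217.47.76.0 - 217.47.76.31) does not contain 217.47.77.29
  217.47.93.0/25 (217.47.93.0 - 217.47.93.127) does not contain 217.47.77.29
  217.47.77.128/25 (217.47.77.128 - 217.47.77.255) does not contain 217.47.77.29
  217.47.78.0/23 (217.47.78.0 - 217.47.79.255) does not contain 217.47.77.29
  217.46.64.0/20 (217.46.64.0 - 217.46.79.255) does not contain 217.47.77.29
  219.47.0.0/17 (219.47.0.0 - 219.47.127.255) does not contain 217.47.77.29
  217.44.0.0/15 (217.44.0.0 - 217.45.255.255) does not contain 217.47.77.29
  217.42.0.0/15 (217.42.0.0 - 217.43.255.255) does not contain 217.47.77.29
Longest matching prefix is /14 -> next hop Router D.

Router D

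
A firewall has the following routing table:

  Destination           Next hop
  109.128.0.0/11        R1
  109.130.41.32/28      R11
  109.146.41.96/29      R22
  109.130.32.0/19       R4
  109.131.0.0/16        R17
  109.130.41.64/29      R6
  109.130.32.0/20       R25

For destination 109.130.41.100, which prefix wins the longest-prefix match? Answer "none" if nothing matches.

109.130.32.0/20

Entries matching 109.130.41.100:
  109.128.0.0/11 (109.128.0.0 - 109.159.255.255)
  109.130.32.0/19 (109.130.32.0 - 109.130.63.255)
  109.130.32.0/20 (109.130.32.0 - 109.130.47.255)
Most specific is 109.130.32.0/20.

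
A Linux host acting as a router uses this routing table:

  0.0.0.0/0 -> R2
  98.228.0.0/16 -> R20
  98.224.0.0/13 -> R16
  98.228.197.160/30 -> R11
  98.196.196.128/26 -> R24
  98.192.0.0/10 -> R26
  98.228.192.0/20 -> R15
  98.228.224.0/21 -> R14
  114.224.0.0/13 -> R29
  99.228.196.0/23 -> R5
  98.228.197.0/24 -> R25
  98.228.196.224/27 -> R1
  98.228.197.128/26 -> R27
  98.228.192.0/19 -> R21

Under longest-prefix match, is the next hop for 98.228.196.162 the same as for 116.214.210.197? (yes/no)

no

98.228.196.162: longest match 98.228.192.0/20 -> R15
116.214.210.197: longest match 0.0.0.0/0 -> R2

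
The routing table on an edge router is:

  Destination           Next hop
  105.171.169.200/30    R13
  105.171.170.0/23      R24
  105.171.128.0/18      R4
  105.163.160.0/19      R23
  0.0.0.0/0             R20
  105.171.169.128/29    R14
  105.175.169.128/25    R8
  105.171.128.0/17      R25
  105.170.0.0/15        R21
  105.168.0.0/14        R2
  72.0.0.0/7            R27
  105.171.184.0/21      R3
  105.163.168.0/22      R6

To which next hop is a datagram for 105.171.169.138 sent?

Routes whose prefix contains 105.171.169.138:
  0.0.0.0/0 (default, matches everything) -> R20
  105.168.0.0/14 (105.168.0.0 - 105.171.255.255) -> R2
  105.170.0.0/15 (105.170.0.0 - 105.171.255.255) -> R21
  105.171.128.0/17 (105.171.128.0 - 105.171.255.255) -> R25
  105.171.128.0/18 (105.171.128.0 - 105.171.191.255) -> R4
More-specific entries that do NOT match:
  105.171.169.200/30 (105.171.169.200 - 105.171.169.203) does not contain 105.171.169.138
  105.171.169.128/29 (105.171.169.128 - 105.171.169.135) does not contain 105.171.169.138
  105.175.169.128/25 (105.175.169.128 - 105.175.169.255) does not contain 105.171.169.138
  105.171.170.0/23 (105.171.170.0 - 105.171.171.255) does not contain 105.171.169.138
  105.163.168.0/22 (105.163.168.0 - 105.163.171.255) does not contain 105.171.169.138
  105.171.184.0/21 (105.171.184.0 - 105.171.191.255) does not contain 105.171.169.138
  105.163.160.0/19 (105.163.160.0 - 105.163.191.255) does not contain 105.171.169.138
Longest matching prefix is /18 -> next hop R4.

R4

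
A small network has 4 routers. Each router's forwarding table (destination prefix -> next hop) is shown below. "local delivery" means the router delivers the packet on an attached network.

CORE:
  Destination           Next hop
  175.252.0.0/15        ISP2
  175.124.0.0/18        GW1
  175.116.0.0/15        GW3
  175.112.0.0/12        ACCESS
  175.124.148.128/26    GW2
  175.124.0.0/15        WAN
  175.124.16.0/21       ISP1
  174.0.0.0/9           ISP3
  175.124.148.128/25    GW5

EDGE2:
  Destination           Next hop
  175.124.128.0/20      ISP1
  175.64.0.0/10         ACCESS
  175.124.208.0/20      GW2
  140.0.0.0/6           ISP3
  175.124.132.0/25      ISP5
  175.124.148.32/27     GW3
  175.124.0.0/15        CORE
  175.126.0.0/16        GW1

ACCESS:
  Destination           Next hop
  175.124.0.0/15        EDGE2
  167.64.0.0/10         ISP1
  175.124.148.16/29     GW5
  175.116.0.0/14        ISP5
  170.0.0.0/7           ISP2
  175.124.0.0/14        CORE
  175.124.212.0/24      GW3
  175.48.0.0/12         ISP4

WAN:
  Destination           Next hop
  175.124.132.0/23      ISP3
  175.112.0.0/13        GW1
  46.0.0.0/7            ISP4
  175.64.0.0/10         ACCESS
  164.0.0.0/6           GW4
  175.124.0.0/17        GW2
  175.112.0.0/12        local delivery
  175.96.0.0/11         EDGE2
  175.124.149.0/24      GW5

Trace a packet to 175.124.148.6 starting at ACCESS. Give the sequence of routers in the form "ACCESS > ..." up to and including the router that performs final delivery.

ACCESS > EDGE2 > CORE > WAN

At ACCESS: longest match for 175.124.148.6 is 175.124.0.0/15 -> EDGE2
At EDGE2: longest match for 175.124.148.6 is 175.124.0.0/15 -> CORE
At CORE: longest match for 175.124.148.6 is 175.124.0.0/15 -> WAN
At WAN: longest match for 175.124.148.6 is 175.112.0.0/12 -> local delivery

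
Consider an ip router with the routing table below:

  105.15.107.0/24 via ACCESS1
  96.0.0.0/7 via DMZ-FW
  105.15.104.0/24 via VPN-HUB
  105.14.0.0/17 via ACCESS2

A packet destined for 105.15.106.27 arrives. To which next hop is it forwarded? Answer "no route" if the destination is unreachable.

no route

No entry's prefix contains 105.15.106.27; there is no default route.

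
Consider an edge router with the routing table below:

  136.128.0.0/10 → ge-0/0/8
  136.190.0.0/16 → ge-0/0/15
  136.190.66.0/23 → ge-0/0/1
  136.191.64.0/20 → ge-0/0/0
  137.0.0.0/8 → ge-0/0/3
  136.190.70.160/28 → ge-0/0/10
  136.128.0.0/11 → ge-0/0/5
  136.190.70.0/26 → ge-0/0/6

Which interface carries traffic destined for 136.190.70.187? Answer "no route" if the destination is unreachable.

Routes whose prefix contains 136.190.70.187:
  136.128.0.0/10 (136.128.0.0 - 136.191.255.255) -> ge-0/0/8
  136.190.0.0/16 (136.190.0.0 - 136.190.255.255) -> ge-0/0/15
More-specific entries that do NOT match:
  136.190.70.160/28 (136.190.70.160 - 136.190.70.175) does not contain 136.190.70.187
  136.190.70.0/26 (136.190.70.0 - 136.190.70.63) does not contain 136.190.70.187
  136.190.66.0/23 (136.190.66.0 - 136.190.67.255) does not contain 136.190.70.187
  136.191.64.0/20 (136.191.64.0 - 136.191.79.255) does not contain 136.190.70.187
Longest matching prefix is /16 -> interface ge-0/0/15.

ge-0/0/15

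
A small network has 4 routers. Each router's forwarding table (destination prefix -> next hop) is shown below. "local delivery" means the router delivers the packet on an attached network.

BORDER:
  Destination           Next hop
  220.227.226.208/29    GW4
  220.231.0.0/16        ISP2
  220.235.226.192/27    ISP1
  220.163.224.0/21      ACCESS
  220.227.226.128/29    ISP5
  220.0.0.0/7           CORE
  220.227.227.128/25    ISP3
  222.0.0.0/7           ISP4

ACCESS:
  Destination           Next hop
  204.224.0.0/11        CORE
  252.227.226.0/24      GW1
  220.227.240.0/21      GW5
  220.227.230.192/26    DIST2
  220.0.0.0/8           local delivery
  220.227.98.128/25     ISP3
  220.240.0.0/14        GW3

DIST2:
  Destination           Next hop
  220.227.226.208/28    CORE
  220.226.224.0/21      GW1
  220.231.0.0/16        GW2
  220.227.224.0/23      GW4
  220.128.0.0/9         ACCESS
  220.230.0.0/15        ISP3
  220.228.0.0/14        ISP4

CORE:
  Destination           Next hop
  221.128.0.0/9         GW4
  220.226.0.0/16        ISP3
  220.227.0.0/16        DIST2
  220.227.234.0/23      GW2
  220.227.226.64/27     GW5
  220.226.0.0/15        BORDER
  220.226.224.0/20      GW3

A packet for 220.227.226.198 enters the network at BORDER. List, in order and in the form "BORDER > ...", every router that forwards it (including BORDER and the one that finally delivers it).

At BORDER: longest match for 220.227.226.198 is 220.0.0.0/7 -> CORE
At CORE: longest match for 220.227.226.198 is 220.227.0.0/16 -> DIST2
At DIST2: longest match for 220.227.226.198 is 220.128.0.0/9 -> ACCESS
At ACCESS: longest match for 220.227.226.198 is 220.0.0.0/8 -> local delivery

BORDER > CORE > DIST2 > ACCESS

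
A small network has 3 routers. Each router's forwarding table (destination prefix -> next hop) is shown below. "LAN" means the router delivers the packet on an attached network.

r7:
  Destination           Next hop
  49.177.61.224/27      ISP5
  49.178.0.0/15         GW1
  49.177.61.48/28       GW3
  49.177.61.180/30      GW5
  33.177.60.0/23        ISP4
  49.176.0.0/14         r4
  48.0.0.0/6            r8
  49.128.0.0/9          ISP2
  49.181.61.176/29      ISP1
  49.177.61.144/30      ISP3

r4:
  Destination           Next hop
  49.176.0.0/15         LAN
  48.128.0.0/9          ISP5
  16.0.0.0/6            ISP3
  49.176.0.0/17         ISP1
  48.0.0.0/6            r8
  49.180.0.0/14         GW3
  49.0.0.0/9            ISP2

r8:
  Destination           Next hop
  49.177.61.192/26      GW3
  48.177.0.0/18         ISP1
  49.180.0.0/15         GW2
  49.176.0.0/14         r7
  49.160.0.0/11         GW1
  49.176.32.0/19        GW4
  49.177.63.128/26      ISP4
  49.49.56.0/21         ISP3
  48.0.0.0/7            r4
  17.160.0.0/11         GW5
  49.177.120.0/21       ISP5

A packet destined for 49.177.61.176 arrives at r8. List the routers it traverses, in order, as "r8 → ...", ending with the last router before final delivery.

At r8: longest match for 49.177.61.176 is 49.176.0.0/14 -> r7
At r7: longest match for 49.177.61.176 is 49.176.0.0/14 -> r4
At r4: longest match for 49.177.61.176 is 49.176.0.0/15 -> LAN

r8 → r7 → r4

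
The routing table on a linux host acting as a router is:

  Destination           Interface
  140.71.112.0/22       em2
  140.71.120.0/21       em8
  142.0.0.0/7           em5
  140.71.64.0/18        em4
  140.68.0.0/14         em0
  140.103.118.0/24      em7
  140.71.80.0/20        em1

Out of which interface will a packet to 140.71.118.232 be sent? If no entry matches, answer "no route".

em4

Routes whose prefix contains 140.71.118.232:
  140.68.0.0/14 (140.68.0.0 - 140.71.255.255) -> em0
  140.71.64.0/18 (140.71.64.0 - 140.71.127.255) -> em4
More-specific entries that do NOT match:
  140.103.118.0/24 (140.103.118.0 - 140.103.118.255) does not contain 140.71.118.232
  140.71.112.0/22 (140.71.112.0 - 140.71.115.255) does not contain 140.71.118.232
  140.71.120.0/21 (140.71.120.0 - 140.71.127.255) does not contain 140.71.118.232
  140.71.80.0/20 (140.71.80.0 - 140.71.95.255) does not contain 140.71.118.232
Longest matching prefix is /18 -> interface em4.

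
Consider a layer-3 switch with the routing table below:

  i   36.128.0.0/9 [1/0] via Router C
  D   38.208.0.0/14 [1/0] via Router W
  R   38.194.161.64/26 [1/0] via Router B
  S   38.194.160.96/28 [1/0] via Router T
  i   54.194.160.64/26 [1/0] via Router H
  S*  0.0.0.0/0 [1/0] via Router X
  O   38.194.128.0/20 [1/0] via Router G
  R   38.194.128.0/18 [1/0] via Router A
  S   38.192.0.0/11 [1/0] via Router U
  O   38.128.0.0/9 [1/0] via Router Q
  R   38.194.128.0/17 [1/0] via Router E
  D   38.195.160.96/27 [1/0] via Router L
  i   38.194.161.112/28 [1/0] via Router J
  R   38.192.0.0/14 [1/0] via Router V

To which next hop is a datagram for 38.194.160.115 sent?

Routes whose prefix contains 38.194.160.115:
  0.0.0.0/0 (default, matches everything) -> Router X
  38.128.0.0/9 (38.128.0.0 - 38.255.255.255) -> Router Q
  38.192.0.0/11 (38.192.0.0 - 38.223.255.255) -> Router U
  38.192.0.0/14 (38.192.0.0 - 38.195.255.255) -> Router V
  38.194.128.0/17 (38.194.128.0 - 38.194.255.255) -> Router E
  38.194.128.0/18 (38.194.128.0 - 38.194.191.255) -> Router A
More-specific entries that do NOT match:
  38.194.160.96/28 (38.194.160.96 - 38.194.160.111) does not contain 38.194.160.115
  38.194.161.112/28 (38.194.161.112 - 38.194.161.127) does not contain 38.194.160.115
  38.195.160.96/27 (38.195.160.96 - 38.195.160.127) does not contain 38.194.160.115
  38.194.161.64/26 (38.194.161.64 - 38.194.161.127) does not contain 38.194.160.115
  54.194.160.64/26 (54.194.160.64 - 54.194.160.127) does not contain 38.194.160.115
  38.194.128.0/20 (38.194.128.0 - 38.194.143.255) does not contain 38.194.160.115
Longest matching prefix is /18 -> next hop Router A.

Router A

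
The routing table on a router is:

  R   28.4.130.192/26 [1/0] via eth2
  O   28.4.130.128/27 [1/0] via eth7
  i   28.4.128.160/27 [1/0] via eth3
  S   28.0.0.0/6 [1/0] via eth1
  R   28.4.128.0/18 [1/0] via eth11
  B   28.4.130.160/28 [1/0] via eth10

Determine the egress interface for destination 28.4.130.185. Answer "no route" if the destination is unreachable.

eth11

Routes whose prefix contains 28.4.130.185:
  28.0.0.0/6 (28.0.0.0 - 31.255.255.255) -> eth1
  28.4.128.0/18 (28.4.128.0 - 28.4.191.255) -> eth11
More-specific entries that do NOT match:
  28.4.130.160/28 (28.4.130.160 - 28.4.130.175) does not contain 28.4.130.185
  28.4.130.128/27 (28.4.130.128 - 28.4.130.159) does not contain 28.4.130.185
  28.4.128.160/27 (28.4.128.160 - 28.4.128.191) does not contain 28.4.130.185
  28.4.130.192/26 (28.4.130.192 - 28.4.130.255) does not contain 28.4.130.185
Longest matching prefix is /18 -> interface eth11.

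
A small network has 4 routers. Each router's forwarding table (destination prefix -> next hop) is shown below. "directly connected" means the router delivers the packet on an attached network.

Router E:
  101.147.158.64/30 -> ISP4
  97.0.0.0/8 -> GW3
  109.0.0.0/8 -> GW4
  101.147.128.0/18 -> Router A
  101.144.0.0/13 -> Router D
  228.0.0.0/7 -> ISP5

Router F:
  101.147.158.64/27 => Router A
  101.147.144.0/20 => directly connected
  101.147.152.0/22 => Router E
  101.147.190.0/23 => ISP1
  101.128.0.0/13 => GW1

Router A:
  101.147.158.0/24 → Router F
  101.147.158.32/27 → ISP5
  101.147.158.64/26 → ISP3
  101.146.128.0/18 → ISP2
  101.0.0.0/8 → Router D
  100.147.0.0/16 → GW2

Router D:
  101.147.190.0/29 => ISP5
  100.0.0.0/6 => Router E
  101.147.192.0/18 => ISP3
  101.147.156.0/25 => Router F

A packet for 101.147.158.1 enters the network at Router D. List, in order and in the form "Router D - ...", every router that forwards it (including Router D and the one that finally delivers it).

Router D - Router E - Router A - Router F

At Router D: longest match for 101.147.158.1 is 100.0.0.0/6 -> Router E
At Router E: longest match for 101.147.158.1 is 101.147.128.0/18 -> Router A
At Router A: longest match for 101.147.158.1 is 101.147.158.0/24 -> Router F
At Router F: longest match for 101.147.158.1 is 101.147.144.0/20 -> directly connected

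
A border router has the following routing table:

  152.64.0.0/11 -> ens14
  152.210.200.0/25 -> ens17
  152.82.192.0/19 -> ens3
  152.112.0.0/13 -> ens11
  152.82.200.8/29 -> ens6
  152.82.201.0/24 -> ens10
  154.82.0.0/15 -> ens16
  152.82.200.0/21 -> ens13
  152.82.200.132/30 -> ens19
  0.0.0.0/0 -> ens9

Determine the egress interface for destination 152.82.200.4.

Routes whose prefix contains 152.82.200.4:
  0.0.0.0/0 (default, matches everything) -> ens9
  152.64.0.0/11 (152.64.0.0 - 152.95.255.255) -> ens14
  152.82.192.0/19 (152.82.192.0 - 152.82.223.255) -> ens3
  152.82.200.0/21 (152.82.200.0 - 152.82.207.255) -> ens13
More-specific entries that do NOT match:
  152.82.200.132/30 (152.82.200.132 - 152.82.200.135) does not contain 152.82.200.4
  152.82.200.8/29 (152.82.200.8 - 152.82.200.15) does not contain 152.82.200.4
  152.210.200.0/25 (152.210.200.0 - 152.210.200.127) does not contain 152.82.200.4
  152.82.201.0/24 (152.82.201.0 - 152.82.201.255) does not contain 152.82.200.4
Longest matching prefix is /21 -> interface ens13.

ens13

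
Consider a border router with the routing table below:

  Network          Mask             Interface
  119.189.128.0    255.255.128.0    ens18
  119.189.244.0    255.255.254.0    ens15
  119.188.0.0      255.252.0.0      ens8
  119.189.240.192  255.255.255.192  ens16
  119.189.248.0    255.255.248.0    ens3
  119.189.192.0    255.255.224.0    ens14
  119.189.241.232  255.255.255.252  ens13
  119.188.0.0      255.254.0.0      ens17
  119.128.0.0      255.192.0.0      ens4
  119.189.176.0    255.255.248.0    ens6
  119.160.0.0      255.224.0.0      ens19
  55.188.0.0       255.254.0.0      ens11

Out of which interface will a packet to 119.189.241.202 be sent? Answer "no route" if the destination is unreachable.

ens18

Routes whose prefix contains 119.189.241.202:
  119.128.0.0/10 (119.128.0.0 - 119.191.255.255) -> ens4
  119.160.0.0/11 (119.160.0.0 - 119.191.255.255) -> ens19
  119.188.0.0/14 (119.188.0.0 - 119.191.255.255) -> ens8
  119.188.0.0/15 (119.188.0.0 - 119.189.255.255) -> ens17
  119.189.128.0/17 (119.189.128.0 - 119.189.255.255) -> ens18
More-specific entries that do NOT match:
  119.189.241.232/30 (119.189.241.232 - 119.189.241.235) does not contain 119.189.241.202
  119.189.240.192/26 (119.189.240.192 - 119.189.240.255) does not contain 119.189.241.202
  119.189.244.0/23 (119.189.244.0 - 119.189.245.255) does not contain 119.189.241.202
  119.189.248.0/21 (119.189.248.0 - 119.189.255.255) does not contain 119.189.241.202
  119.189.176.0/21 (119.189.176.0 - 119.189.183.255) does not contain 119.189.241.202
  119.189.192.0/19 (119.189.192.0 - 119.189.223.255) does not contain 119.189.241.202
Longest matching prefix is /17 -> interface ens18.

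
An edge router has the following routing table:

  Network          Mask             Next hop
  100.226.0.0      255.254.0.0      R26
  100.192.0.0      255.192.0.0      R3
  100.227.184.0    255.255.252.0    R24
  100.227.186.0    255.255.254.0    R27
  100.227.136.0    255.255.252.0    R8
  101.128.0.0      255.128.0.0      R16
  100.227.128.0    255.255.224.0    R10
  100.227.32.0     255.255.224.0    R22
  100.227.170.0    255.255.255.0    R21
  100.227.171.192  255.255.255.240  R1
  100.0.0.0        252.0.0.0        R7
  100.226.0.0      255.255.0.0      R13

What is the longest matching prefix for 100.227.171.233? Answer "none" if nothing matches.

Entries matching 100.227.171.233:
  100.0.0.0/6 (100.0.0.0 - 103.255.255.255)
  100.192.0.0/10 (100.192.0.0 - 100.255.255.255)
  100.226.0.0/15 (100.226.0.0 - 100.227.255.255)
Most specific is 100.226.0.0/15.

100.226.0.0/15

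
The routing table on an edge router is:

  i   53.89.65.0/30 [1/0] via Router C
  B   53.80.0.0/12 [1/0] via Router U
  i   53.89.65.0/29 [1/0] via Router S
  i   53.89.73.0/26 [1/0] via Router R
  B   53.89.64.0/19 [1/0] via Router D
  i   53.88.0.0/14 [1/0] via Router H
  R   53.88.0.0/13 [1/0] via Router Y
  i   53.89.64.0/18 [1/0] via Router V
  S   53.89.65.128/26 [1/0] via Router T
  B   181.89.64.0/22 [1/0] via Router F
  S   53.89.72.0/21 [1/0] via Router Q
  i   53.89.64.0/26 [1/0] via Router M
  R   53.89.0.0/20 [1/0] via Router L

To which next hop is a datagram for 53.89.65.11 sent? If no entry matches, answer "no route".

Router D

Routes whose prefix contains 53.89.65.11:
  53.80.0.0/12 (53.80.0.0 - 53.95.255.255) -> Router U
  53.88.0.0/13 (53.88.0.0 - 53.95.255.255) -> Router Y
  53.88.0.0/14 (53.88.0.0 - 53.91.255.255) -> Router H
  53.89.64.0/18 (53.89.64.0 - 53.89.127.255) -> Router V
  53.89.64.0/19 (53.89.64.0 - 53.89.95.255) -> Router D
More-specific entries that do NOT match:
  53.89.65.0/30 (53.89.65.0 - 53.89.65.3) does not contain 53.89.65.11
  53.89.65.0/29 (53.89.65.0 - 53.89.65.7) does not contain 53.89.65.11
  53.89.73.0/26 (53.89.73.0 - 53.89.73.63) does not contain 53.89.65.11
  53.89.65.128/26 (53.89.65.128 - 53.89.65.191) does not contain 53.89.65.11
  53.89.64.0/26 (53.89.64.0 - 53.89.64.63) does not contain 53.89.65.11
  181.89.64.0/22 (181.89.64.0 - 181.89.67.255) does not contain 53.89.65.11
  53.89.72.0/21 (53.89.72.0 - 53.89.79.255) does not contain 53.89.65.11
  53.89.0.0/20 (53.89.0.0 - 53.89.15.255) does not contain 53.89.65.11
Longest matching prefix is /19 -> next hop Router D.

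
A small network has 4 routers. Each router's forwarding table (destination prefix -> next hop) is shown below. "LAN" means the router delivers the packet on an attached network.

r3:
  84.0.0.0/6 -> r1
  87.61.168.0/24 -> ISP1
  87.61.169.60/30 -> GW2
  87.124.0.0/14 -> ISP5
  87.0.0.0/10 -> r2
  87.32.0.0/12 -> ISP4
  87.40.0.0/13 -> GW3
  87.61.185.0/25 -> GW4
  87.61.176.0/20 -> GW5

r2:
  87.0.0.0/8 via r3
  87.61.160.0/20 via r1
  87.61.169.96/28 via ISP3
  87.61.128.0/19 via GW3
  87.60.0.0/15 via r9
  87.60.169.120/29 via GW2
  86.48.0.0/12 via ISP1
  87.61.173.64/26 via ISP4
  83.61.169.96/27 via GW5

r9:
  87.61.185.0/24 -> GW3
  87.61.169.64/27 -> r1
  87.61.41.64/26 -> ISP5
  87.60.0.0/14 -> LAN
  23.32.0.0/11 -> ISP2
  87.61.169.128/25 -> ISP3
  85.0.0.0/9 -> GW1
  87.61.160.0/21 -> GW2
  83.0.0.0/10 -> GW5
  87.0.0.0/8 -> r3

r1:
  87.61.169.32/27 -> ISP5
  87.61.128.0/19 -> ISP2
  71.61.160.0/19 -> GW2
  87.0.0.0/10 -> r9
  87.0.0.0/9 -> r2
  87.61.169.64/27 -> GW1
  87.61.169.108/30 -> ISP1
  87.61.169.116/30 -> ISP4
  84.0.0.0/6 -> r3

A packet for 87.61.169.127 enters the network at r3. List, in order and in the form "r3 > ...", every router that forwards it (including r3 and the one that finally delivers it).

r3 > r2 > r1 > r9

At r3: longest match for 87.61.169.127 is 87.0.0.0/10 -> r2
At r2: longest match for 87.61.169.127 is 87.61.160.0/20 -> r1
At r1: longest match for 87.61.169.127 is 87.0.0.0/10 -> r9
At r9: longest match for 87.61.169.127 is 87.60.0.0/14 -> LAN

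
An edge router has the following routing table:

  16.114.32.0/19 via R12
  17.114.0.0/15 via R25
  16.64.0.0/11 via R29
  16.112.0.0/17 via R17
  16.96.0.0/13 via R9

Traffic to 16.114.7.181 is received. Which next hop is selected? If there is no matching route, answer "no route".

no route

No entry's prefix contains 16.114.7.181; there is no default route.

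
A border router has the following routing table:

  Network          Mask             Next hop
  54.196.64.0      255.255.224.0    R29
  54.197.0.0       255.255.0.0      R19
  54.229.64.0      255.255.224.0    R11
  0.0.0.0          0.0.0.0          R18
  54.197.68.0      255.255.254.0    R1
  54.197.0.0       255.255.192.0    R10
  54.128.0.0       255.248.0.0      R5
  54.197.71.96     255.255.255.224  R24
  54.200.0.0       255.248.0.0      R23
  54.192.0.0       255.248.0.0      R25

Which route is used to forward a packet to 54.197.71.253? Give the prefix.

54.197.0.0/16

Entries matching 54.197.71.253:
  0.0.0.0/0 (default, matches everything)
  54.192.0.0/13 (54.192.0.0 - 54.199.255.255)
  54.197.0.0/16 (54.197.0.0 - 54.197.255.255)
Most specific is 54.197.0.0/16.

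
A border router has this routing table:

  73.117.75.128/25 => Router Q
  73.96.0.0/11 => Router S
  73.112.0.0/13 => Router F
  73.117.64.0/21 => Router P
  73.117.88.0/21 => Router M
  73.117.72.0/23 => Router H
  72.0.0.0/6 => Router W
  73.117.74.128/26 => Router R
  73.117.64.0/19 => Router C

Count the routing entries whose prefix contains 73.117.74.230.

4

Prefixes containing 73.117.74.230:
  72.0.0.0/6 (72.0.0.0 - 75.255.255.255)
  73.96.0.0/11 (73.96.0.0 - 73.127.255.255)
  73.112.0.0/13 (73.112.0.0 - 73.119.255.255)
  73.117.64.0/19 (73.117.64.0 - 73.117.95.255)
Total matching entries: 4.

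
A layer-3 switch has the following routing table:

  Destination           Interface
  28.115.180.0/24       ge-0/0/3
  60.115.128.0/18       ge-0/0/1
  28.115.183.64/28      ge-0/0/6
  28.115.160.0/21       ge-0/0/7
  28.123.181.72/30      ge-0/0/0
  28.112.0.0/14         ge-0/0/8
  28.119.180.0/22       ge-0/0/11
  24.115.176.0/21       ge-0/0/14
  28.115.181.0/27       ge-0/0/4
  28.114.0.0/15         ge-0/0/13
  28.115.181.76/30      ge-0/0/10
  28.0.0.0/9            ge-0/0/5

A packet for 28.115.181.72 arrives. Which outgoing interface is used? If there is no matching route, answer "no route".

Routes whose prefix contains 28.115.181.72:
  28.0.0.0/9 (28.0.0.0 - 28.127.255.255) -> ge-0/0/5
  28.112.0.0/14 (28.112.0.0 - 28.115.255.255) -> ge-0/0/8
  28.114.0.0/15 (28.114.0.0 - 28.115.255.255) -> ge-0/0/13
More-specific entries that do NOT match:
  28.123.181.72/30 (28.123.181.72 - 28.123.181.75) does not contain 28.115.181.72
  28.115.181.76/30 (28.115.181.76 - 28.115.181.79) does not contain 28.115.181.72
  28.115.183.64/28 (28.115.183.64 - 28.115.183.79) does not contain 28.115.181.72
  28.115.181.0/27 (28.115.181.0 - 28.115.181.31) does not contain 28.115.181.72
  28.115.180.0/24 (28.115.180.0 - 28.115.180.255) does not contain 28.115.181.72
  28.119.180.0/22 (28.119.180.0 - 28.119.183.255) does not contain 28.115.181.72
  28.115.160.0/21 (28.115.160.0 - 28.115.167.255) does not contain 28.115.181.72
  24.115.176.0/21 (24.115.176.0 - 24.115.183.255) does not contain 28.115.181.72
  60.115.128.0/18 (60.115.128.0 - 60.115.191.255) does not contain 28.115.181.72
Longest matching prefix is /15 -> interface ge-0/0/13.

ge-0/0/13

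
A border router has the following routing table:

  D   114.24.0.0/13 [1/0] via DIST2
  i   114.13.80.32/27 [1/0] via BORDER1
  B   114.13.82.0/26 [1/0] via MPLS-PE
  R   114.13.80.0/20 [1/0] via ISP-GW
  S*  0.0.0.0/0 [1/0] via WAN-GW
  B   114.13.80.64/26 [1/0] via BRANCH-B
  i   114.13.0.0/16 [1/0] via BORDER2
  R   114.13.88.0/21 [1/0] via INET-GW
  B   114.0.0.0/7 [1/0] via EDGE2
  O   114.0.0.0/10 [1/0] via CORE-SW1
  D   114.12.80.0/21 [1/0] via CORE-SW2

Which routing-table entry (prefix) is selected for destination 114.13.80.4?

114.13.80.0/20

Entries matching 114.13.80.4:
  0.0.0.0/0 (default, matches everything)
  114.0.0.0/7 (114.0.0.0 - 115.255.255.255)
  114.0.0.0/10 (114.0.0.0 - 114.63.255.255)
  114.13.0.0/16 (114.13.0.0 - 114.13.255.255)
  114.13.80.0/20 (114.13.80.0 - 114.13.95.255)
Most specific is 114.13.80.0/20.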